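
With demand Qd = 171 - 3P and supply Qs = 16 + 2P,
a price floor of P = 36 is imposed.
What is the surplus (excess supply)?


At P = 36:
Qd = 171 - 3*36 = 63
Qs = 16 + 2*36 = 88
Surplus = Qs - Qd = 88 - 63 = 25

25


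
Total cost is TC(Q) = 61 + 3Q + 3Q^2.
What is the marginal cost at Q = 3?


MC = dTC/dQ = 3 + 2*3*Q
At Q = 3:
MC = 3 + 6*3
MC = 3 + 18 = 21

21


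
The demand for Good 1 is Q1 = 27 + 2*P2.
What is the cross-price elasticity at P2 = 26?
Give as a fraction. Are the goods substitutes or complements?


dQ1/dP2 = 2
At P2 = 26: Q1 = 27 + 2*26 = 79
Exy = (dQ1/dP2)(P2/Q1) = 2 * 26 / 79 = 52/79
Since Exy > 0, the goods are substitutes.

52/79 (substitutes)


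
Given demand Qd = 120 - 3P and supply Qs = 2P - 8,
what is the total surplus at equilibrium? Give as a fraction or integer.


Find equilibrium: 120 - 3P = 2P - 8
120 + 8 = 5P
P* = 128/5 = 128/5
Q* = 2*128/5 - 8 = 216/5
Inverse demand: P = 40 - Q/3, so P_max = 40
Inverse supply: P = 4 + Q/2, so P_min = 4
CS = (1/2) * 216/5 * (40 - 128/5) = 7776/25
PS = (1/2) * 216/5 * (128/5 - 4) = 11664/25
TS = CS + PS = 7776/25 + 11664/25 = 3888/5

3888/5


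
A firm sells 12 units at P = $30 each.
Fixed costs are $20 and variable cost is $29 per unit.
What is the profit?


Total Revenue = P * Q = 30 * 12 = $360
Total Cost = FC + VC*Q = 20 + 29*12 = $368
Profit = TR - TC = 360 - 368 = $-8

$-8


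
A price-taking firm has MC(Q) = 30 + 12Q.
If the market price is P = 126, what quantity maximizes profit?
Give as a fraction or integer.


In perfect competition, profit is maximized where P = MC.
126 = 30 + 12Q
96 = 12Q
Q* = 96/12 = 8

8


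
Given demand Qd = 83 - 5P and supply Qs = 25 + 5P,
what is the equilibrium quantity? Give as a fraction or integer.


First find equilibrium price:
83 - 5P = 25 + 5P
P* = 58/10 = 29/5
Then substitute into demand:
Q* = 83 - 5 * 29/5 = 54

54


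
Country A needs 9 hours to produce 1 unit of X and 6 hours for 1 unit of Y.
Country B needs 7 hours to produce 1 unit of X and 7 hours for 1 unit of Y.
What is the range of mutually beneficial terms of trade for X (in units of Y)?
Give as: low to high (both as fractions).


Opportunity cost of X for Country A = hours_X / hours_Y = 9/6 = 3/2 units of Y
Opportunity cost of X for Country B = hours_X / hours_Y = 7/7 = 1 units of Y
Terms of trade must be between the two opportunity costs.
Range: 1 to 3/2

1 to 3/2


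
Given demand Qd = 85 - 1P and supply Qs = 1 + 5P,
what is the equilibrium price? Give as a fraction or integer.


At equilibrium, Qd = Qs.
85 - 1P = 1 + 5P
85 - 1 = 1P + 5P
84 = 6P
P* = 84/6 = 14

14


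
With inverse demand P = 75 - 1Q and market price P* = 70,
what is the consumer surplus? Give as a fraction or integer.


Maximum willingness to pay (at Q=0): P_max = 75
Quantity demanded at P* = 70:
Q* = (75 - 70)/1 = 5
CS = (1/2) * Q* * (P_max - P*)
CS = (1/2) * 5 * (75 - 70)
CS = (1/2) * 5 * 5 = 25/2

25/2


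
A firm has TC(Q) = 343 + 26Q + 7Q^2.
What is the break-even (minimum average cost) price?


AC(Q) = 343/Q + 26 + 7Q
To minimize: dAC/dQ = -343/Q^2 + 7 = 0
Q^2 = 343/7 = 49
Q* = 7
Min AC = 343/7 + 26 + 7*7
Min AC = 49 + 26 + 49 = 124

124


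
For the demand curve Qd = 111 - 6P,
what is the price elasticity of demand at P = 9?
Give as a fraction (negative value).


dQ/dP = -6
At P = 9: Q = 111 - 6*9 = 57
E = (dQ/dP)(P/Q) = (-6)(9/57) = -18/19

-18/19


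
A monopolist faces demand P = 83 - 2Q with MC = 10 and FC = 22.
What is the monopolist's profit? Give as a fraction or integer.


MR = MC: 83 - 4Q = 10
Q* = 73/4
P* = 83 - 2*73/4 = 93/2
Profit = (P* - MC)*Q* - FC
= (93/2 - 10)*73/4 - 22
= 73/2*73/4 - 22
= 5329/8 - 22 = 5153/8

5153/8


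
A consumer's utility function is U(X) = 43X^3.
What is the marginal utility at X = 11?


MU = dU/dX = 43*3*X^(3-1)
MU = 129*X^2
At X = 11:
MU = 129 * 11^2
MU = 129 * 121 = 15609

15609


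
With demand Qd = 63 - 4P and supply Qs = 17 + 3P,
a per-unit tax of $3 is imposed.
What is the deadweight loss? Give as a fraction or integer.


Pre-tax equilibrium quantity: Q* = 257/7
Post-tax equilibrium quantity: Q_tax = 221/7
Reduction in quantity: Q* - Q_tax = 36/7
DWL = (1/2) * tax * (Q* - Q_tax)
DWL = (1/2) * 3 * 36/7 = 54/7

54/7


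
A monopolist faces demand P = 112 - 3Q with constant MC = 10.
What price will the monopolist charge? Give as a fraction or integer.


MR = 112 - 6Q
Set MR = MC: 112 - 6Q = 10
Q* = 17
Substitute into demand:
P* = 112 - 3*17 = 61

61


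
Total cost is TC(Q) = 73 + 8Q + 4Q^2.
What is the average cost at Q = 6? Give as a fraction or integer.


TC(6) = 73 + 8*6 + 4*6^2
TC(6) = 73 + 48 + 144 = 265
AC = TC/Q = 265/6 = 265/6

265/6


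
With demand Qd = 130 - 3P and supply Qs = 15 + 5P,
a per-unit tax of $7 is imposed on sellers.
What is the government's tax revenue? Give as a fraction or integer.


With tax on sellers, new supply: Qs' = 15 + 5(P - 7)
= 5P - 20
New equilibrium quantity:
Q_new = 295/4
Tax revenue = tax * Q_new = 7 * 295/4 = 2065/4

2065/4


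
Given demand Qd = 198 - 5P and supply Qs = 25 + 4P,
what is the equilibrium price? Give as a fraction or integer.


At equilibrium, Qd = Qs.
198 - 5P = 25 + 4P
198 - 25 = 5P + 4P
173 = 9P
P* = 173/9 = 173/9

173/9


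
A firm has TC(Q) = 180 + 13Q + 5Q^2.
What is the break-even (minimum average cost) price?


AC(Q) = 180/Q + 13 + 5Q
To minimize: dAC/dQ = -180/Q^2 + 5 = 0
Q^2 = 180/5 = 36
Q* = 6
Min AC = 180/6 + 13 + 5*6
Min AC = 30 + 13 + 30 = 73

73


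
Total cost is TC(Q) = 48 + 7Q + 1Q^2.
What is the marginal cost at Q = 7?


MC = dTC/dQ = 7 + 2*1*Q
At Q = 7:
MC = 7 + 2*7
MC = 7 + 14 = 21

21


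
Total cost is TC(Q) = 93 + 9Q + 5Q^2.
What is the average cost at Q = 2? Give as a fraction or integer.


TC(2) = 93 + 9*2 + 5*2^2
TC(2) = 93 + 18 + 20 = 131
AC = TC/Q = 131/2 = 131/2

131/2


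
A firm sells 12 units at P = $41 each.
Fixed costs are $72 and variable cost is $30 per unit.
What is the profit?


Total Revenue = P * Q = 41 * 12 = $492
Total Cost = FC + VC*Q = 72 + 30*12 = $432
Profit = TR - TC = 492 - 432 = $60

$60


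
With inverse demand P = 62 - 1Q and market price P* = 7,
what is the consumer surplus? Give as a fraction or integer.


Maximum willingness to pay (at Q=0): P_max = 62
Quantity demanded at P* = 7:
Q* = (62 - 7)/1 = 55
CS = (1/2) * Q* * (P_max - P*)
CS = (1/2) * 55 * (62 - 7)
CS = (1/2) * 55 * 55 = 3025/2

3025/2


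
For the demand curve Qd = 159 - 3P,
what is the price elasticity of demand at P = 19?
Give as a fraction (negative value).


dQ/dP = -3
At P = 19: Q = 159 - 3*19 = 102
E = (dQ/dP)(P/Q) = (-3)(19/102) = -19/34

-19/34


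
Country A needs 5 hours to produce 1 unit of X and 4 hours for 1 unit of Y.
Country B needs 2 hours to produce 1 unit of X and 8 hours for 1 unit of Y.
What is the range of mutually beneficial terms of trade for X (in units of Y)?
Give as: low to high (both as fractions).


Opportunity cost of X for Country A = hours_X / hours_Y = 5/4 = 5/4 units of Y
Opportunity cost of X for Country B = hours_X / hours_Y = 2/8 = 1/4 units of Y
Terms of trade must be between the two opportunity costs.
Range: 1/4 to 5/4

1/4 to 5/4


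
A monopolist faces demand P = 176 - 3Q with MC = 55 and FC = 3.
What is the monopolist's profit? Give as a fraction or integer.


MR = MC: 176 - 6Q = 55
Q* = 121/6
P* = 176 - 3*121/6 = 231/2
Profit = (P* - MC)*Q* - FC
= (231/2 - 55)*121/6 - 3
= 121/2*121/6 - 3
= 14641/12 - 3 = 14605/12

14605/12


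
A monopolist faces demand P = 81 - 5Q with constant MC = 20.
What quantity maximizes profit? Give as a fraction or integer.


TR = P*Q = (81 - 5Q)Q = 81Q - 5Q^2
MR = dTR/dQ = 81 - 10Q
Set MR = MC:
81 - 10Q = 20
61 = 10Q
Q* = 61/10 = 61/10

61/10


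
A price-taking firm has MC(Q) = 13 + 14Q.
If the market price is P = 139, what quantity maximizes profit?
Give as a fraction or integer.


In perfect competition, profit is maximized where P = MC.
139 = 13 + 14Q
126 = 14Q
Q* = 126/14 = 9

9


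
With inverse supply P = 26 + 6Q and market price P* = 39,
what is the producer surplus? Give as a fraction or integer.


Minimum supply price (at Q=0): P_min = 26
Quantity supplied at P* = 39:
Q* = (39 - 26)/6 = 13/6
PS = (1/2) * Q* * (P* - P_min)
PS = (1/2) * 13/6 * (39 - 26)
PS = (1/2) * 13/6 * 13 = 169/12

169/12


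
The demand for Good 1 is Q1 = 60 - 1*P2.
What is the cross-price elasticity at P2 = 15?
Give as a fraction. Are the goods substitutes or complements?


dQ1/dP2 = -1
At P2 = 15: Q1 = 60 - 1*15 = 45
Exy = (dQ1/dP2)(P2/Q1) = -1 * 15 / 45 = -1/3
Since Exy < 0, the goods are complements.

-1/3 (complements)


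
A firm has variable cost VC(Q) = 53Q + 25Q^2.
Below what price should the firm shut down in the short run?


AVC(Q) = VC(Q)/Q = 53 + 25Q
AVC is increasing in Q, so minimum AVC is at Q -> 0+.
Min AVC = 53
The firm should shut down if P < 53.

53


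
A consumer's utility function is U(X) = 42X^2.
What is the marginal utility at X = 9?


MU = dU/dX = 42*2*X^(2-1)
MU = 84*X^1
At X = 9:
MU = 84 * 9^1
MU = 84 * 9 = 756

756


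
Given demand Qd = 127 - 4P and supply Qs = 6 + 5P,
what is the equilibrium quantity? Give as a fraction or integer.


First find equilibrium price:
127 - 4P = 6 + 5P
P* = 121/9 = 121/9
Then substitute into demand:
Q* = 127 - 4 * 121/9 = 659/9

659/9


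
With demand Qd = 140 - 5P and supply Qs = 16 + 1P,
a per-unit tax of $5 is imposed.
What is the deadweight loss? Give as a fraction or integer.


Pre-tax equilibrium quantity: Q* = 110/3
Post-tax equilibrium quantity: Q_tax = 65/2
Reduction in quantity: Q* - Q_tax = 25/6
DWL = (1/2) * tax * (Q* - Q_tax)
DWL = (1/2) * 5 * 25/6 = 125/12

125/12


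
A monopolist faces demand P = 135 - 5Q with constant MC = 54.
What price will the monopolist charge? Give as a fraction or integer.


MR = 135 - 10Q
Set MR = MC: 135 - 10Q = 54
Q* = 81/10
Substitute into demand:
P* = 135 - 5*81/10 = 189/2

189/2


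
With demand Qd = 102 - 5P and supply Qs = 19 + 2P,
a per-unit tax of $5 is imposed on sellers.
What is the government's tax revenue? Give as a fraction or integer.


With tax on sellers, new supply: Qs' = 19 + 2(P - 5)
= 9 + 2P
New equilibrium quantity:
Q_new = 249/7
Tax revenue = tax * Q_new = 5 * 249/7 = 1245/7

1245/7


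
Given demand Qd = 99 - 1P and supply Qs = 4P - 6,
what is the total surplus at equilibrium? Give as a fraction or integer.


Find equilibrium: 99 - 1P = 4P - 6
99 + 6 = 5P
P* = 105/5 = 21
Q* = 4*21 - 6 = 78
Inverse demand: P = 99 - Q/1, so P_max = 99
Inverse supply: P = 3/2 + Q/4, so P_min = 3/2
CS = (1/2) * 78 * (99 - 21) = 3042
PS = (1/2) * 78 * (21 - 3/2) = 1521/2
TS = CS + PS = 3042 + 1521/2 = 7605/2

7605/2


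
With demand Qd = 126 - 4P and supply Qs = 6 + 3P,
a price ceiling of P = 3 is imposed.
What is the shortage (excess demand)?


At P = 3:
Qd = 126 - 4*3 = 114
Qs = 6 + 3*3 = 15
Shortage = Qd - Qs = 114 - 15 = 99

99


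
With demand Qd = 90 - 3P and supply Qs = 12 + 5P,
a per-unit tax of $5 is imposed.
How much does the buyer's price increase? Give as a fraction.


With a per-unit tax, the buyer's price increase depends on relative slopes.
Supply slope: d = 5, Demand slope: b = 3
Buyer's price increase = d * tax / (b + d)
= 5 * 5 / (3 + 5)
= 25 / 8 = 25/8

25/8


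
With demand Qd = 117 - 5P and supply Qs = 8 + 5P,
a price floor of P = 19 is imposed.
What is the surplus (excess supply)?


At P = 19:
Qd = 117 - 5*19 = 22
Qs = 8 + 5*19 = 103
Surplus = Qs - Qd = 103 - 22 = 81

81


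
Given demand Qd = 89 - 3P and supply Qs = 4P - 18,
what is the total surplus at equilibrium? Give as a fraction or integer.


Find equilibrium: 89 - 3P = 4P - 18
89 + 18 = 7P
P* = 107/7 = 107/7
Q* = 4*107/7 - 18 = 302/7
Inverse demand: P = 89/3 - Q/3, so P_max = 89/3
Inverse supply: P = 9/2 + Q/4, so P_min = 9/2
CS = (1/2) * 302/7 * (89/3 - 107/7) = 45602/147
PS = (1/2) * 302/7 * (107/7 - 9/2) = 22801/98
TS = CS + PS = 45602/147 + 22801/98 = 22801/42

22801/42


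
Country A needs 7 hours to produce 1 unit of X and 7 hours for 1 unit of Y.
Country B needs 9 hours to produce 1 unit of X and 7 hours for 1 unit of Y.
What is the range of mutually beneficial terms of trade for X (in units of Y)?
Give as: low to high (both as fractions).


Opportunity cost of X for Country A = hours_X / hours_Y = 7/7 = 1 units of Y
Opportunity cost of X for Country B = hours_X / hours_Y = 9/7 = 9/7 units of Y
Terms of trade must be between the two opportunity costs.
Range: 1 to 9/7

1 to 9/7


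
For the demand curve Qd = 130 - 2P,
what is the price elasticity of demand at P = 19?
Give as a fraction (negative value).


dQ/dP = -2
At P = 19: Q = 130 - 2*19 = 92
E = (dQ/dP)(P/Q) = (-2)(19/92) = -19/46

-19/46


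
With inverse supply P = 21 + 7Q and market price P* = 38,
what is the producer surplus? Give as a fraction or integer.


Minimum supply price (at Q=0): P_min = 21
Quantity supplied at P* = 38:
Q* = (38 - 21)/7 = 17/7
PS = (1/2) * Q* * (P* - P_min)
PS = (1/2) * 17/7 * (38 - 21)
PS = (1/2) * 17/7 * 17 = 289/14

289/14


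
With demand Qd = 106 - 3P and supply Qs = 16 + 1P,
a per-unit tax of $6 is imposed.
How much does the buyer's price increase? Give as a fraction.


With a per-unit tax, the buyer's price increase depends on relative slopes.
Supply slope: d = 1, Demand slope: b = 3
Buyer's price increase = d * tax / (b + d)
= 1 * 6 / (3 + 1)
= 6 / 4 = 3/2

3/2


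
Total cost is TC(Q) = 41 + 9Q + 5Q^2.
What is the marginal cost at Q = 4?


MC = dTC/dQ = 9 + 2*5*Q
At Q = 4:
MC = 9 + 10*4
MC = 9 + 40 = 49

49


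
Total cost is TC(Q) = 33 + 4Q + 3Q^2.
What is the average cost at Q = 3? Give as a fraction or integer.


TC(3) = 33 + 4*3 + 3*3^2
TC(3) = 33 + 12 + 27 = 72
AC = TC/Q = 72/3 = 24

24


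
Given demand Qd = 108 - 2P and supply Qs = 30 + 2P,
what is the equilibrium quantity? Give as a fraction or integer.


First find equilibrium price:
108 - 2P = 30 + 2P
P* = 78/4 = 39/2
Then substitute into demand:
Q* = 108 - 2 * 39/2 = 69

69


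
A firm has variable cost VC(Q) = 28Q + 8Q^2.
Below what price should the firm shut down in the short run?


AVC(Q) = VC(Q)/Q = 28 + 8Q
AVC is increasing in Q, so minimum AVC is at Q -> 0+.
Min AVC = 28
The firm should shut down if P < 28.

28


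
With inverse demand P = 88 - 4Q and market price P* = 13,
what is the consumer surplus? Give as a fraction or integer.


Maximum willingness to pay (at Q=0): P_max = 88
Quantity demanded at P* = 13:
Q* = (88 - 13)/4 = 75/4
CS = (1/2) * Q* * (P_max - P*)
CS = (1/2) * 75/4 * (88 - 13)
CS = (1/2) * 75/4 * 75 = 5625/8

5625/8


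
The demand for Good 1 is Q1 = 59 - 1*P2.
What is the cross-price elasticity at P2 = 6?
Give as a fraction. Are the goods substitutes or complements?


dQ1/dP2 = -1
At P2 = 6: Q1 = 59 - 1*6 = 53
Exy = (dQ1/dP2)(P2/Q1) = -1 * 6 / 53 = -6/53
Since Exy < 0, the goods are complements.

-6/53 (complements)


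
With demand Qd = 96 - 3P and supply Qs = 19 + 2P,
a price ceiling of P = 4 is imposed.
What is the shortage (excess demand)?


At P = 4:
Qd = 96 - 3*4 = 84
Qs = 19 + 2*4 = 27
Shortage = Qd - Qs = 84 - 27 = 57

57


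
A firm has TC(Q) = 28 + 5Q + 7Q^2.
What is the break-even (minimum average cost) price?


AC(Q) = 28/Q + 5 + 7Q
To minimize: dAC/dQ = -28/Q^2 + 7 = 0
Q^2 = 28/7 = 4
Q* = 2
Min AC = 28/2 + 5 + 7*2
Min AC = 14 + 5 + 14 = 33

33


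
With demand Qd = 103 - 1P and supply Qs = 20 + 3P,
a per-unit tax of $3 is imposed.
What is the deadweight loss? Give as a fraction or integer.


Pre-tax equilibrium quantity: Q* = 329/4
Post-tax equilibrium quantity: Q_tax = 80
Reduction in quantity: Q* - Q_tax = 9/4
DWL = (1/2) * tax * (Q* - Q_tax)
DWL = (1/2) * 3 * 9/4 = 27/8

27/8


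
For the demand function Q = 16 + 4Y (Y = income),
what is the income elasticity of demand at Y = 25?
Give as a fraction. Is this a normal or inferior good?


dQ/dY = 4
At Y = 25: Q = 16 + 4*25 = 116
Ey = (dQ/dY)(Y/Q) = 4 * 25 / 116 = 25/29
Since Ey > 0, this is a normal good.

25/29 (normal good)


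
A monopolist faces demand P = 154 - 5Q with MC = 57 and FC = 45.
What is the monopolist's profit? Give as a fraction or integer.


MR = MC: 154 - 10Q = 57
Q* = 97/10
P* = 154 - 5*97/10 = 211/2
Profit = (P* - MC)*Q* - FC
= (211/2 - 57)*97/10 - 45
= 97/2*97/10 - 45
= 9409/20 - 45 = 8509/20

8509/20


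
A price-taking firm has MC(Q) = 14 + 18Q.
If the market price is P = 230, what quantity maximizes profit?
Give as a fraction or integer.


In perfect competition, profit is maximized where P = MC.
230 = 14 + 18Q
216 = 18Q
Q* = 216/18 = 12

12


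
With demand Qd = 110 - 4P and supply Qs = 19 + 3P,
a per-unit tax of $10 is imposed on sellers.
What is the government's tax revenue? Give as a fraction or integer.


With tax on sellers, new supply: Qs' = 19 + 3(P - 10)
= 3P - 11
New equilibrium quantity:
Q_new = 286/7
Tax revenue = tax * Q_new = 10 * 286/7 = 2860/7

2860/7


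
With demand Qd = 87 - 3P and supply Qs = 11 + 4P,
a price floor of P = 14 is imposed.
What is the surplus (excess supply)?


At P = 14:
Qd = 87 - 3*14 = 45
Qs = 11 + 4*14 = 67
Surplus = Qs - Qd = 67 - 45 = 22

22


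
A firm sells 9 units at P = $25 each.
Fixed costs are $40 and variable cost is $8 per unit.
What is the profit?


Total Revenue = P * Q = 25 * 9 = $225
Total Cost = FC + VC*Q = 40 + 8*9 = $112
Profit = TR - TC = 225 - 112 = $113

$113


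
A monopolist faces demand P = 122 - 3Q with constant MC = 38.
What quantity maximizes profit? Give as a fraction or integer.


TR = P*Q = (122 - 3Q)Q = 122Q - 3Q^2
MR = dTR/dQ = 122 - 6Q
Set MR = MC:
122 - 6Q = 38
84 = 6Q
Q* = 84/6 = 14

14


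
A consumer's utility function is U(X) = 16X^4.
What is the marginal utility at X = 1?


MU = dU/dX = 16*4*X^(4-1)
MU = 64*X^3
At X = 1:
MU = 64 * 1^3
MU = 64 * 1 = 64

64


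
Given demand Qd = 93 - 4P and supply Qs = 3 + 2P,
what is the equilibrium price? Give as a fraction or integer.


At equilibrium, Qd = Qs.
93 - 4P = 3 + 2P
93 - 3 = 4P + 2P
90 = 6P
P* = 90/6 = 15

15


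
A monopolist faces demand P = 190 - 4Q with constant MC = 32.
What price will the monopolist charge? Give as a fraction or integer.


MR = 190 - 8Q
Set MR = MC: 190 - 8Q = 32
Q* = 79/4
Substitute into demand:
P* = 190 - 4*79/4 = 111

111


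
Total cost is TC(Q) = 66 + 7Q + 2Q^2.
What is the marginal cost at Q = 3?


MC = dTC/dQ = 7 + 2*2*Q
At Q = 3:
MC = 7 + 4*3
MC = 7 + 12 = 19

19


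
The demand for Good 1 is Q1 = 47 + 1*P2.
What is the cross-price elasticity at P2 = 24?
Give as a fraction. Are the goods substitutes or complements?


dQ1/dP2 = 1
At P2 = 24: Q1 = 47 + 1*24 = 71
Exy = (dQ1/dP2)(P2/Q1) = 1 * 24 / 71 = 24/71
Since Exy > 0, the goods are substitutes.

24/71 (substitutes)


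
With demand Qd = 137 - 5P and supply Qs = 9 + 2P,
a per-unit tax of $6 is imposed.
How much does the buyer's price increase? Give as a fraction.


With a per-unit tax, the buyer's price increase depends on relative slopes.
Supply slope: d = 2, Demand slope: b = 5
Buyer's price increase = d * tax / (b + d)
= 2 * 6 / (5 + 2)
= 12 / 7 = 12/7

12/7


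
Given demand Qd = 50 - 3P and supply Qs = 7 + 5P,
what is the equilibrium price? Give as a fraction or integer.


At equilibrium, Qd = Qs.
50 - 3P = 7 + 5P
50 - 7 = 3P + 5P
43 = 8P
P* = 43/8 = 43/8

43/8


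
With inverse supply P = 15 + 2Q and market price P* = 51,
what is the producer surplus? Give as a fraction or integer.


Minimum supply price (at Q=0): P_min = 15
Quantity supplied at P* = 51:
Q* = (51 - 15)/2 = 18
PS = (1/2) * Q* * (P* - P_min)
PS = (1/2) * 18 * (51 - 15)
PS = (1/2) * 18 * 36 = 324

324


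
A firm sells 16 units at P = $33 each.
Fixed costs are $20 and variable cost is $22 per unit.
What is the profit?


Total Revenue = P * Q = 33 * 16 = $528
Total Cost = FC + VC*Q = 20 + 22*16 = $372
Profit = TR - TC = 528 - 372 = $156

$156


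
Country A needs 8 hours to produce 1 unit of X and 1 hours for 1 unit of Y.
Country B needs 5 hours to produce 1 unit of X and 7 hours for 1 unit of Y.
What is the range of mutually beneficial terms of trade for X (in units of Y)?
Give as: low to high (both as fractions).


Opportunity cost of X for Country A = hours_X / hours_Y = 8/1 = 8 units of Y
Opportunity cost of X for Country B = hours_X / hours_Y = 5/7 = 5/7 units of Y
Terms of trade must be between the two opportunity costs.
Range: 5/7 to 8

5/7 to 8


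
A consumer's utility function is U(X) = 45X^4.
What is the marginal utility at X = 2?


MU = dU/dX = 45*4*X^(4-1)
MU = 180*X^3
At X = 2:
MU = 180 * 2^3
MU = 180 * 8 = 1440

1440


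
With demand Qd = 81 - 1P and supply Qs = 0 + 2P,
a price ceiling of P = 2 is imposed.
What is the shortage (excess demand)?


At P = 2:
Qd = 81 - 1*2 = 79
Qs = 0 + 2*2 = 4
Shortage = Qd - Qs = 79 - 4 = 75

75


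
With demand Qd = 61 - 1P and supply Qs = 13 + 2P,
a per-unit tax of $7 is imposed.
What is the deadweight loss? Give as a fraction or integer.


Pre-tax equilibrium quantity: Q* = 45
Post-tax equilibrium quantity: Q_tax = 121/3
Reduction in quantity: Q* - Q_tax = 14/3
DWL = (1/2) * tax * (Q* - Q_tax)
DWL = (1/2) * 7 * 14/3 = 49/3

49/3


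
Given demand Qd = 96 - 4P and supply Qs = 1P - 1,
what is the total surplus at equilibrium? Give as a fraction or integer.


Find equilibrium: 96 - 4P = 1P - 1
96 + 1 = 5P
P* = 97/5 = 97/5
Q* = 1*97/5 - 1 = 92/5
Inverse demand: P = 24 - Q/4, so P_max = 24
Inverse supply: P = 1 + Q/1, so P_min = 1
CS = (1/2) * 92/5 * (24 - 97/5) = 1058/25
PS = (1/2) * 92/5 * (97/5 - 1) = 4232/25
TS = CS + PS = 1058/25 + 4232/25 = 1058/5

1058/5


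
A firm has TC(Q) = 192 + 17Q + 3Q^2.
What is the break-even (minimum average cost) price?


AC(Q) = 192/Q + 17 + 3Q
To minimize: dAC/dQ = -192/Q^2 + 3 = 0
Q^2 = 192/3 = 64
Q* = 8
Min AC = 192/8 + 17 + 3*8
Min AC = 24 + 17 + 24 = 65

65


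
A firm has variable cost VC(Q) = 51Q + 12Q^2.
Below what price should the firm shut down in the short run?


AVC(Q) = VC(Q)/Q = 51 + 12Q
AVC is increasing in Q, so minimum AVC is at Q -> 0+.
Min AVC = 51
The firm should shut down if P < 51.

51


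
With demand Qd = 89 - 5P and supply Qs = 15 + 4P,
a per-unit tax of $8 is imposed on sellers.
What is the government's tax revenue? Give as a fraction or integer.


With tax on sellers, new supply: Qs' = 15 + 4(P - 8)
= 4P - 17
New equilibrium quantity:
Q_new = 271/9
Tax revenue = tax * Q_new = 8 * 271/9 = 2168/9

2168/9


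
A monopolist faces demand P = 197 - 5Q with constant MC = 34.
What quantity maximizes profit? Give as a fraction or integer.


TR = P*Q = (197 - 5Q)Q = 197Q - 5Q^2
MR = dTR/dQ = 197 - 10Q
Set MR = MC:
197 - 10Q = 34
163 = 10Q
Q* = 163/10 = 163/10

163/10


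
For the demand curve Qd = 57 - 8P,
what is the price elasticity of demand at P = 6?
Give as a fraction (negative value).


dQ/dP = -8
At P = 6: Q = 57 - 8*6 = 9
E = (dQ/dP)(P/Q) = (-8)(6/9) = -16/3

-16/3


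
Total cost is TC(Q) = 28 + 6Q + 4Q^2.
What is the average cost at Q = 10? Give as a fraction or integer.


TC(10) = 28 + 6*10 + 4*10^2
TC(10) = 28 + 60 + 400 = 488
AC = TC/Q = 488/10 = 244/5

244/5


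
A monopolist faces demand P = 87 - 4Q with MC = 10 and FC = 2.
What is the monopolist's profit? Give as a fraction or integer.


MR = MC: 87 - 8Q = 10
Q* = 77/8
P* = 87 - 4*77/8 = 97/2
Profit = (P* - MC)*Q* - FC
= (97/2 - 10)*77/8 - 2
= 77/2*77/8 - 2
= 5929/16 - 2 = 5897/16

5897/16


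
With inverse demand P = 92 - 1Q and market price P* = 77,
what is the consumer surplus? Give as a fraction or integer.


Maximum willingness to pay (at Q=0): P_max = 92
Quantity demanded at P* = 77:
Q* = (92 - 77)/1 = 15
CS = (1/2) * Q* * (P_max - P*)
CS = (1/2) * 15 * (92 - 77)
CS = (1/2) * 15 * 15 = 225/2

225/2


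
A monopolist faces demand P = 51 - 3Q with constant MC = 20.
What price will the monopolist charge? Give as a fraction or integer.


MR = 51 - 6Q
Set MR = MC: 51 - 6Q = 20
Q* = 31/6
Substitute into demand:
P* = 51 - 3*31/6 = 71/2

71/2


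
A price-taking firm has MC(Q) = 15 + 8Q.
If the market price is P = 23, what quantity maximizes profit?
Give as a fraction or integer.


In perfect competition, profit is maximized where P = MC.
23 = 15 + 8Q
8 = 8Q
Q* = 8/8 = 1

1


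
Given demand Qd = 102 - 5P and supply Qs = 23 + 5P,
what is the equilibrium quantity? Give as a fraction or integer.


First find equilibrium price:
102 - 5P = 23 + 5P
P* = 79/10 = 79/10
Then substitute into demand:
Q* = 102 - 5 * 79/10 = 125/2

125/2


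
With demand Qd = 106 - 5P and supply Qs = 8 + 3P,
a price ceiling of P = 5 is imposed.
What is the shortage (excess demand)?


At P = 5:
Qd = 106 - 5*5 = 81
Qs = 8 + 3*5 = 23
Shortage = Qd - Qs = 81 - 23 = 58

58


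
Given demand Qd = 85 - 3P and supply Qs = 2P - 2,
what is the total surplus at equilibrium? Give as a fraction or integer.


Find equilibrium: 85 - 3P = 2P - 2
85 + 2 = 5P
P* = 87/5 = 87/5
Q* = 2*87/5 - 2 = 164/5
Inverse demand: P = 85/3 - Q/3, so P_max = 85/3
Inverse supply: P = 1 + Q/2, so P_min = 1
CS = (1/2) * 164/5 * (85/3 - 87/5) = 13448/75
PS = (1/2) * 164/5 * (87/5 - 1) = 6724/25
TS = CS + PS = 13448/75 + 6724/25 = 6724/15

6724/15


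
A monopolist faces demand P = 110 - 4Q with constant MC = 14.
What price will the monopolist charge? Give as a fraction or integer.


MR = 110 - 8Q
Set MR = MC: 110 - 8Q = 14
Q* = 12
Substitute into demand:
P* = 110 - 4*12 = 62

62


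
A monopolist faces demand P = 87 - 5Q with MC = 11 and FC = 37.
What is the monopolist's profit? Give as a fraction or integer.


MR = MC: 87 - 10Q = 11
Q* = 38/5
P* = 87 - 5*38/5 = 49
Profit = (P* - MC)*Q* - FC
= (49 - 11)*38/5 - 37
= 38*38/5 - 37
= 1444/5 - 37 = 1259/5

1259/5


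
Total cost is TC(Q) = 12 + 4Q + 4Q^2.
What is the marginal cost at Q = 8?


MC = dTC/dQ = 4 + 2*4*Q
At Q = 8:
MC = 4 + 8*8
MC = 4 + 64 = 68

68


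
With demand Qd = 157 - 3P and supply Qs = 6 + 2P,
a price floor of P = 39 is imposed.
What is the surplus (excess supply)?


At P = 39:
Qd = 157 - 3*39 = 40
Qs = 6 + 2*39 = 84
Surplus = Qs - Qd = 84 - 40 = 44

44


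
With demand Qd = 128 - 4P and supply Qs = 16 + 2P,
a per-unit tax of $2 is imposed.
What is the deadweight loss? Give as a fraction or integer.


Pre-tax equilibrium quantity: Q* = 160/3
Post-tax equilibrium quantity: Q_tax = 152/3
Reduction in quantity: Q* - Q_tax = 8/3
DWL = (1/2) * tax * (Q* - Q_tax)
DWL = (1/2) * 2 * 8/3 = 8/3

8/3


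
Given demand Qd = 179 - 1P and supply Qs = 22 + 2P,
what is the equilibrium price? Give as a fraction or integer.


At equilibrium, Qd = Qs.
179 - 1P = 22 + 2P
179 - 22 = 1P + 2P
157 = 3P
P* = 157/3 = 157/3

157/3


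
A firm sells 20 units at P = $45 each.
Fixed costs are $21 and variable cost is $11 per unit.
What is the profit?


Total Revenue = P * Q = 45 * 20 = $900
Total Cost = FC + VC*Q = 21 + 11*20 = $241
Profit = TR - TC = 900 - 241 = $659

$659


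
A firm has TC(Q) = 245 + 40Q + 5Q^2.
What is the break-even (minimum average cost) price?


AC(Q) = 245/Q + 40 + 5Q
To minimize: dAC/dQ = -245/Q^2 + 5 = 0
Q^2 = 245/5 = 49
Q* = 7
Min AC = 245/7 + 40 + 5*7
Min AC = 35 + 40 + 35 = 110

110


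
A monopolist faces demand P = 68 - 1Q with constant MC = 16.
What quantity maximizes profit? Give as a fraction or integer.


TR = P*Q = (68 - 1Q)Q = 68Q - 1Q^2
MR = dTR/dQ = 68 - 2Q
Set MR = MC:
68 - 2Q = 16
52 = 2Q
Q* = 52/2 = 26

26


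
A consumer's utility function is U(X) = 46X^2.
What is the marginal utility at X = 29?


MU = dU/dX = 46*2*X^(2-1)
MU = 92*X^1
At X = 29:
MU = 92 * 29^1
MU = 92 * 29 = 2668

2668


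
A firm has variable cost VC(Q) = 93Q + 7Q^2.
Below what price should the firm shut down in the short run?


AVC(Q) = VC(Q)/Q = 93 + 7Q
AVC is increasing in Q, so minimum AVC is at Q -> 0+.
Min AVC = 93
The firm should shut down if P < 93.

93


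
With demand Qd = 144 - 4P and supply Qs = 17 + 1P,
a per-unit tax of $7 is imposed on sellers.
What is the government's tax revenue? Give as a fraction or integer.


With tax on sellers, new supply: Qs' = 17 + 1(P - 7)
= 10 + 1P
New equilibrium quantity:
Q_new = 184/5
Tax revenue = tax * Q_new = 7 * 184/5 = 1288/5

1288/5


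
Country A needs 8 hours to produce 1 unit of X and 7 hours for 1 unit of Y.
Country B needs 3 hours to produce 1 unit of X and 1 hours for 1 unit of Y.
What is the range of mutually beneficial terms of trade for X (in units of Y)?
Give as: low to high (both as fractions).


Opportunity cost of X for Country A = hours_X / hours_Y = 8/7 = 8/7 units of Y
Opportunity cost of X for Country B = hours_X / hours_Y = 3/1 = 3 units of Y
Terms of trade must be between the two opportunity costs.
Range: 8/7 to 3

8/7 to 3


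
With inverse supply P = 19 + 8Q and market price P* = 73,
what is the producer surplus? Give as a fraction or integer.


Minimum supply price (at Q=0): P_min = 19
Quantity supplied at P* = 73:
Q* = (73 - 19)/8 = 27/4
PS = (1/2) * Q* * (P* - P_min)
PS = (1/2) * 27/4 * (73 - 19)
PS = (1/2) * 27/4 * 54 = 729/4

729/4


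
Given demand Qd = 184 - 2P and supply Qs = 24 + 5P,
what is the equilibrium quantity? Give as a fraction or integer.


First find equilibrium price:
184 - 2P = 24 + 5P
P* = 160/7 = 160/7
Then substitute into demand:
Q* = 184 - 2 * 160/7 = 968/7

968/7


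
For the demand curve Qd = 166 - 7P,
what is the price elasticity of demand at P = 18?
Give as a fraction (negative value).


dQ/dP = -7
At P = 18: Q = 166 - 7*18 = 40
E = (dQ/dP)(P/Q) = (-7)(18/40) = -63/20

-63/20


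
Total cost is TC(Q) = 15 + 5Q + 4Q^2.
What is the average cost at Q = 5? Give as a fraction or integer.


TC(5) = 15 + 5*5 + 4*5^2
TC(5) = 15 + 25 + 100 = 140
AC = TC/Q = 140/5 = 28

28


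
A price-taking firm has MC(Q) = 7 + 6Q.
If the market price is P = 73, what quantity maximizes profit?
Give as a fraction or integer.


In perfect competition, profit is maximized where P = MC.
73 = 7 + 6Q
66 = 6Q
Q* = 66/6 = 11

11


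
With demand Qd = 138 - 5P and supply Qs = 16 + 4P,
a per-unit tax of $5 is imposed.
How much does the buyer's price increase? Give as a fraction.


With a per-unit tax, the buyer's price increase depends on relative slopes.
Supply slope: d = 4, Demand slope: b = 5
Buyer's price increase = d * tax / (b + d)
= 4 * 5 / (5 + 4)
= 20 / 9 = 20/9

20/9


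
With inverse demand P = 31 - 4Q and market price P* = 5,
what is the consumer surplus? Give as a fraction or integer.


Maximum willingness to pay (at Q=0): P_max = 31
Quantity demanded at P* = 5:
Q* = (31 - 5)/4 = 13/2
CS = (1/2) * Q* * (P_max - P*)
CS = (1/2) * 13/2 * (31 - 5)
CS = (1/2) * 13/2 * 26 = 169/2

169/2


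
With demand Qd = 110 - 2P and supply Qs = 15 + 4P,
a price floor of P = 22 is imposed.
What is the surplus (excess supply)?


At P = 22:
Qd = 110 - 2*22 = 66
Qs = 15 + 4*22 = 103
Surplus = Qs - Qd = 103 - 66 = 37

37


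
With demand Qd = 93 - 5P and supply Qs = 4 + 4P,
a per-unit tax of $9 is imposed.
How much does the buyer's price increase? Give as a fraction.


With a per-unit tax, the buyer's price increase depends on relative slopes.
Supply slope: d = 4, Demand slope: b = 5
Buyer's price increase = d * tax / (b + d)
= 4 * 9 / (5 + 4)
= 36 / 9 = 4

4


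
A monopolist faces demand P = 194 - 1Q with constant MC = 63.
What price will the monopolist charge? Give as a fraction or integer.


MR = 194 - 2Q
Set MR = MC: 194 - 2Q = 63
Q* = 131/2
Substitute into demand:
P* = 194 - 1*131/2 = 257/2

257/2


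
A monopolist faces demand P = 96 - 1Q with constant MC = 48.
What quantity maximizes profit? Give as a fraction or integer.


TR = P*Q = (96 - 1Q)Q = 96Q - 1Q^2
MR = dTR/dQ = 96 - 2Q
Set MR = MC:
96 - 2Q = 48
48 = 2Q
Q* = 48/2 = 24

24


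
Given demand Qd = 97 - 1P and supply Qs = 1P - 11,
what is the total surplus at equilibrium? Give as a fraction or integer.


Find equilibrium: 97 - 1P = 1P - 11
97 + 11 = 2P
P* = 108/2 = 54
Q* = 1*54 - 11 = 43
Inverse demand: P = 97 - Q/1, so P_max = 97
Inverse supply: P = 11 + Q/1, so P_min = 11
CS = (1/2) * 43 * (97 - 54) = 1849/2
PS = (1/2) * 43 * (54 - 11) = 1849/2
TS = CS + PS = 1849/2 + 1849/2 = 1849

1849


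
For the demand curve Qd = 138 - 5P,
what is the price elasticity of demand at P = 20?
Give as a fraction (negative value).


dQ/dP = -5
At P = 20: Q = 138 - 5*20 = 38
E = (dQ/dP)(P/Q) = (-5)(20/38) = -50/19

-50/19


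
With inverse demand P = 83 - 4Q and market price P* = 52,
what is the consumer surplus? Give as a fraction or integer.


Maximum willingness to pay (at Q=0): P_max = 83
Quantity demanded at P* = 52:
Q* = (83 - 52)/4 = 31/4
CS = (1/2) * Q* * (P_max - P*)
CS = (1/2) * 31/4 * (83 - 52)
CS = (1/2) * 31/4 * 31 = 961/8

961/8


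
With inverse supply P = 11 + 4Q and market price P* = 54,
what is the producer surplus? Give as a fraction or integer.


Minimum supply price (at Q=0): P_min = 11
Quantity supplied at P* = 54:
Q* = (54 - 11)/4 = 43/4
PS = (1/2) * Q* * (P* - P_min)
PS = (1/2) * 43/4 * (54 - 11)
PS = (1/2) * 43/4 * 43 = 1849/8

1849/8


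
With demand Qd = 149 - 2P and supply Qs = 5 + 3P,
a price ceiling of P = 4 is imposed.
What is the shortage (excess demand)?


At P = 4:
Qd = 149 - 2*4 = 141
Qs = 5 + 3*4 = 17
Shortage = Qd - Qs = 141 - 17 = 124

124


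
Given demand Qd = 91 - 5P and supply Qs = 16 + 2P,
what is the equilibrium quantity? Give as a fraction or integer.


First find equilibrium price:
91 - 5P = 16 + 2P
P* = 75/7 = 75/7
Then substitute into demand:
Q* = 91 - 5 * 75/7 = 262/7

262/7


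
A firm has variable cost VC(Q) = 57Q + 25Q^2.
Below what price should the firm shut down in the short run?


AVC(Q) = VC(Q)/Q = 57 + 25Q
AVC is increasing in Q, so minimum AVC is at Q -> 0+.
Min AVC = 57
The firm should shut down if P < 57.

57


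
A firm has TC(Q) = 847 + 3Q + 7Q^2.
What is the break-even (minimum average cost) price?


AC(Q) = 847/Q + 3 + 7Q
To minimize: dAC/dQ = -847/Q^2 + 7 = 0
Q^2 = 847/7 = 121
Q* = 11
Min AC = 847/11 + 3 + 7*11
Min AC = 77 + 3 + 77 = 157

157


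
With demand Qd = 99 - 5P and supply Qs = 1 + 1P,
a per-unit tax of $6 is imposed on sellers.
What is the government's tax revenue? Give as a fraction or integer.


With tax on sellers, new supply: Qs' = 1 + 1(P - 6)
= 1P - 5
New equilibrium quantity:
Q_new = 37/3
Tax revenue = tax * Q_new = 6 * 37/3 = 74

74


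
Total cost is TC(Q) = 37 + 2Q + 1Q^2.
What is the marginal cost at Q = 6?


MC = dTC/dQ = 2 + 2*1*Q
At Q = 6:
MC = 2 + 2*6
MC = 2 + 12 = 14

14


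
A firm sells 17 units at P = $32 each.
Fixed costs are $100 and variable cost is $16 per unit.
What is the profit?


Total Revenue = P * Q = 32 * 17 = $544
Total Cost = FC + VC*Q = 100 + 16*17 = $372
Profit = TR - TC = 544 - 372 = $172

$172


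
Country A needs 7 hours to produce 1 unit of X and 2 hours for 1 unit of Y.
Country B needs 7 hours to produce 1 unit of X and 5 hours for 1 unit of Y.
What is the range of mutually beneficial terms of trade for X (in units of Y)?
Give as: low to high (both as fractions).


Opportunity cost of X for Country A = hours_X / hours_Y = 7/2 = 7/2 units of Y
Opportunity cost of X for Country B = hours_X / hours_Y = 7/5 = 7/5 units of Y
Terms of trade must be between the two opportunity costs.
Range: 7/5 to 7/2

7/5 to 7/2


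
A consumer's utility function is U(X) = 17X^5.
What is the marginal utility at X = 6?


MU = dU/dX = 17*5*X^(5-1)
MU = 85*X^4
At X = 6:
MU = 85 * 6^4
MU = 85 * 1296 = 110160

110160


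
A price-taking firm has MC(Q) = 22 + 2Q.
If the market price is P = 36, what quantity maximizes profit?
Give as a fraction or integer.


In perfect competition, profit is maximized where P = MC.
36 = 22 + 2Q
14 = 2Q
Q* = 14/2 = 7

7


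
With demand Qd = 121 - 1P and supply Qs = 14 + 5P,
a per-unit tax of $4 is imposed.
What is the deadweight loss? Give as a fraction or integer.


Pre-tax equilibrium quantity: Q* = 619/6
Post-tax equilibrium quantity: Q_tax = 599/6
Reduction in quantity: Q* - Q_tax = 10/3
DWL = (1/2) * tax * (Q* - Q_tax)
DWL = (1/2) * 4 * 10/3 = 20/3

20/3


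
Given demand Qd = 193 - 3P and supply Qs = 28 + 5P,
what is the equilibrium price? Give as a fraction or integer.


At equilibrium, Qd = Qs.
193 - 3P = 28 + 5P
193 - 28 = 3P + 5P
165 = 8P
P* = 165/8 = 165/8

165/8


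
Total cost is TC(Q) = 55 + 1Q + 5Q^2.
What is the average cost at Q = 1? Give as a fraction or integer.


TC(1) = 55 + 1*1 + 5*1^2
TC(1) = 55 + 1 + 5 = 61
AC = TC/Q = 61/1 = 61

61


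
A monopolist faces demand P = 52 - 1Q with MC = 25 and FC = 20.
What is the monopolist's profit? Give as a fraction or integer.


MR = MC: 52 - 2Q = 25
Q* = 27/2
P* = 52 - 1*27/2 = 77/2
Profit = (P* - MC)*Q* - FC
= (77/2 - 25)*27/2 - 20
= 27/2*27/2 - 20
= 729/4 - 20 = 649/4

649/4


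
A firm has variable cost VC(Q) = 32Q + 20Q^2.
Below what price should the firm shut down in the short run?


AVC(Q) = VC(Q)/Q = 32 + 20Q
AVC is increasing in Q, so minimum AVC is at Q -> 0+.
Min AVC = 32
The firm should shut down if P < 32.

32


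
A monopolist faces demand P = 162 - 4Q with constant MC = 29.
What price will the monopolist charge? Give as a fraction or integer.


MR = 162 - 8Q
Set MR = MC: 162 - 8Q = 29
Q* = 133/8
Substitute into demand:
P* = 162 - 4*133/8 = 191/2

191/2


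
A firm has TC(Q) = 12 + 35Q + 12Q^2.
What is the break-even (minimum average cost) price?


AC(Q) = 12/Q + 35 + 12Q
To minimize: dAC/dQ = -12/Q^2 + 12 = 0
Q^2 = 12/12 = 1
Q* = 1
Min AC = 12/1 + 35 + 12*1
Min AC = 12 + 35 + 12 = 59

59


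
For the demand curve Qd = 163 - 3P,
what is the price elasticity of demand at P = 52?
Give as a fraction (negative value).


dQ/dP = -3
At P = 52: Q = 163 - 3*52 = 7
E = (dQ/dP)(P/Q) = (-3)(52/7) = -156/7

-156/7


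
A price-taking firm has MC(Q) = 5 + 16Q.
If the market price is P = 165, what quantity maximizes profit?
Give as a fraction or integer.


In perfect competition, profit is maximized where P = MC.
165 = 5 + 16Q
160 = 16Q
Q* = 160/16 = 10

10


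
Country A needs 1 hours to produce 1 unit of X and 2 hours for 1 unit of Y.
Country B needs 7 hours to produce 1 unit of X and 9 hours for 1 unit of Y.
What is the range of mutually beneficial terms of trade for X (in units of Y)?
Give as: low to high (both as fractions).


Opportunity cost of X for Country A = hours_X / hours_Y = 1/2 = 1/2 units of Y
Opportunity cost of X for Country B = hours_X / hours_Y = 7/9 = 7/9 units of Y
Terms of trade must be between the two opportunity costs.
Range: 1/2 to 7/9

1/2 to 7/9


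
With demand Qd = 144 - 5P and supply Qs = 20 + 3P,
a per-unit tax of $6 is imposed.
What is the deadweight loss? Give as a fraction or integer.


Pre-tax equilibrium quantity: Q* = 133/2
Post-tax equilibrium quantity: Q_tax = 221/4
Reduction in quantity: Q* - Q_tax = 45/4
DWL = (1/2) * tax * (Q* - Q_tax)
DWL = (1/2) * 6 * 45/4 = 135/4

135/4


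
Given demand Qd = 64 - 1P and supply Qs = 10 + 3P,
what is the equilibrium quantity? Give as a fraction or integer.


First find equilibrium price:
64 - 1P = 10 + 3P
P* = 54/4 = 27/2
Then substitute into demand:
Q* = 64 - 1 * 27/2 = 101/2

101/2


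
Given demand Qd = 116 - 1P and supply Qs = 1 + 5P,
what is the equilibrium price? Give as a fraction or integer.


At equilibrium, Qd = Qs.
116 - 1P = 1 + 5P
116 - 1 = 1P + 5P
115 = 6P
P* = 115/6 = 115/6

115/6


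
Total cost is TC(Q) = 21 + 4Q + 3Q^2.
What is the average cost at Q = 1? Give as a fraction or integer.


TC(1) = 21 + 4*1 + 3*1^2
TC(1) = 21 + 4 + 3 = 28
AC = TC/Q = 28/1 = 28

28


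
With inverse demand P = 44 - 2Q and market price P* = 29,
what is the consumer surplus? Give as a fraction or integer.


Maximum willingness to pay (at Q=0): P_max = 44
Quantity demanded at P* = 29:
Q* = (44 - 29)/2 = 15/2
CS = (1/2) * Q* * (P_max - P*)
CS = (1/2) * 15/2 * (44 - 29)
CS = (1/2) * 15/2 * 15 = 225/4

225/4
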